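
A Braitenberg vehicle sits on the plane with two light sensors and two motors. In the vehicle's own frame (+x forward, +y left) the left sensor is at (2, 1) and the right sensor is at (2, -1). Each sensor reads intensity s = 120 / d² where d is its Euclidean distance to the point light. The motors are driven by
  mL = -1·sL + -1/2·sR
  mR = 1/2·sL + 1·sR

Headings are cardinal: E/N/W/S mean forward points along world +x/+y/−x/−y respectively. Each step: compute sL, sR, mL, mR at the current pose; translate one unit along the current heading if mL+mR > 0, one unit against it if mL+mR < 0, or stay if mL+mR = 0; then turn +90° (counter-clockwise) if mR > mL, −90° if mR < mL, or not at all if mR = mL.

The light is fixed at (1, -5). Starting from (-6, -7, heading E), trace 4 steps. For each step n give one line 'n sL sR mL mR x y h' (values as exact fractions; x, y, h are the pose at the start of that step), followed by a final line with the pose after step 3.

n=0: pose=(-6,-7,E); sL=60/13, sR=60/17; mL=-1410/221, mR=1290/221; mL+mR=-120/221 → advance -1; mR−mL=2700/221 → turn +1·90°
n=1: pose=(-7,-7,N); sL=40/27, sR=120/49; mL=-3580/1323, mR=4220/1323; mL+mR=640/1323 → advance +1; mR−mL=2600/441 → turn +1·90°
n=2: pose=(-7,-6,W); sL=15/13, sR=6/5; mL=-114/65, mR=231/130; mL+mR=3/130 → advance +1; mR−mL=459/130 → turn +1·90°
n=3: pose=(-8,-6,S); sL=120/73, sR=120/109; mL=-17460/7957, mR=15300/7957; mL+mR=-2160/7957 → advance -1; mR−mL=32760/7957 → turn +1·90°

0 60/13 60/17 -1410/221 1290/221 -6 -7 E
1 40/27 120/49 -3580/1323 4220/1323 -7 -7 N
2 15/13 6/5 -114/65 231/130 -7 -6 W
3 120/73 120/109 -17460/7957 15300/7957 -8 -6 S
final -8 -5 E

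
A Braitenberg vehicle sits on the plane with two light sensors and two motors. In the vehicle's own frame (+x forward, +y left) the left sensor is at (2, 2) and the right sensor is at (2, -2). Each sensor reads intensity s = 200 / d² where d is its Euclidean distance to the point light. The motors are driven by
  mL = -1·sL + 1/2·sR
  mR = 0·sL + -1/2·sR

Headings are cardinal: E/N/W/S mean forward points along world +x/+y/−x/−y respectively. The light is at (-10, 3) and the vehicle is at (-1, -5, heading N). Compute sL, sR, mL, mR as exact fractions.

40/17 200/157 -4580/2669 -100/157

left sensor world pos  = (-3, -3); dL² = 85
right sensor world pos = (1, -3); dR² = 157
sL = 200/85 = 40/17
sR = 200/157 = 200/157
mL = -1·sL + 1/2·sR = -4580/2669
mR = 0·sL + -1/2·sR = -100/157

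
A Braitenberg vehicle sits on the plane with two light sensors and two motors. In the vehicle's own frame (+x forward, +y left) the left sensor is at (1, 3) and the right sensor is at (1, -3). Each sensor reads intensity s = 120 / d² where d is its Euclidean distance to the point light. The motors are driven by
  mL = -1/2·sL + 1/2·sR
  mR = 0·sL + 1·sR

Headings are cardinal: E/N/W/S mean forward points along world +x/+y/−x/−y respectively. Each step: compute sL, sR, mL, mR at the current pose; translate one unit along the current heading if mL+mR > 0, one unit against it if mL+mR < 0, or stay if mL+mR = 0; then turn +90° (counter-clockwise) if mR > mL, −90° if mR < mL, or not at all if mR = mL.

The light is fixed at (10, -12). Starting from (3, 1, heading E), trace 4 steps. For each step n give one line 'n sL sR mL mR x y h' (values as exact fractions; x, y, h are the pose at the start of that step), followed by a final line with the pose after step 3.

0 30/73 15/17 585/2482 15/17 3 1 E
1 120/277 24/41 864/11357 24/41 4 1 N
2 12/17 60/169 -504/2873 60/169 4 2 W
3 24/37 120/269 -1008/9953 120/269 3 2 S
final 3 1 E

n=0: pose=(3,1,E); sL=30/73, sR=15/17; mL=585/2482, mR=15/17; mL+mR=2775/2482 → advance +1; mR−mL=1605/2482 → turn +1·90°
n=1: pose=(4,1,N); sL=120/277, sR=24/41; mL=864/11357, mR=24/41; mL+mR=7512/11357 → advance +1; mR−mL=5784/11357 → turn +1·90°
n=2: pose=(4,2,W); sL=12/17, sR=60/169; mL=-504/2873, mR=60/169; mL+mR=516/2873 → advance +1; mR−mL=1524/2873 → turn +1·90°
n=3: pose=(3,2,S); sL=24/37, sR=120/269; mL=-1008/9953, mR=120/269; mL+mR=3432/9953 → advance +1; mR−mL=5448/9953 → turn +1·90°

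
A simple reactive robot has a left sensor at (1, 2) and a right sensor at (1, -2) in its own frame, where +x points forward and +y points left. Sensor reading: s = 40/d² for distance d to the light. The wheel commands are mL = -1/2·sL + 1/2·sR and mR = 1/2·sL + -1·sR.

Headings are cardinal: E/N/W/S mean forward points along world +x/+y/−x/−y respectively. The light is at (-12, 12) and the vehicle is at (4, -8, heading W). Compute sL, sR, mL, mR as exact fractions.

left sensor world pos  = (3, -10); dL² = 709
right sensor world pos = (3, -6); dR² = 549
sL = 40/709 = 40/709
sR = 40/549 = 40/549
mL = -1/2·sL + 1/2·sR = 3200/389241
mR = 1/2·sL + -1·sR = -17380/389241

40/709 40/549 3200/389241 -17380/389241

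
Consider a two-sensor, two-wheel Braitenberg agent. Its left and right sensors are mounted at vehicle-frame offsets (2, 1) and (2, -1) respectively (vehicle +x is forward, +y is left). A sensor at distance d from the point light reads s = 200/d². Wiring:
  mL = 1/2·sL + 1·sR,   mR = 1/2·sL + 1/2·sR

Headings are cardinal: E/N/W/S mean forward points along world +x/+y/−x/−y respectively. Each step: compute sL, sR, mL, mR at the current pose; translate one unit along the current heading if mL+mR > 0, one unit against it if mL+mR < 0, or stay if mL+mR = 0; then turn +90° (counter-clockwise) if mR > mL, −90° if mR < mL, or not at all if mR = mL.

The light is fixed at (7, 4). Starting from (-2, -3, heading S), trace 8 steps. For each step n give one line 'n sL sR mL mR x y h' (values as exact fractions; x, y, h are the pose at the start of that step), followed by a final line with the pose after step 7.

0 40/29 200/181 9420/5249 6520/5249 -2 -3 S
1 100/101 20/17 2870/1717 1860/1717 -2 -4 W
2 200/157 200/117 43100/18369 27400/18369 -3 -4 N
3 2 25/16 41/16 57/32 -3 -3 E
4 40/29 200/181 9420/5249 6520/5249 -2 -3 S
5 100/101 20/17 2870/1717 1860/1717 -2 -4 W
6 200/157 200/117 43100/18369 27400/18369 -3 -4 N
7 2 25/16 41/16 57/32 -3 -3 E
final -2 -3 S

n=0: pose=(-2,-3,S); sL=40/29, sR=200/181; mL=9420/5249, mR=6520/5249; mL+mR=15940/5249 → advance +1; mR−mL=-100/181 → turn -1·90°
n=1: pose=(-2,-4,W); sL=100/101, sR=20/17; mL=2870/1717, mR=1860/1717; mL+mR=4730/1717 → advance +1; mR−mL=-10/17 → turn -1·90°
n=2: pose=(-3,-4,N); sL=200/157, sR=200/117; mL=43100/18369, mR=27400/18369; mL+mR=23500/6123 → advance +1; mR−mL=-100/117 → turn -1·90°
n=3: pose=(-3,-3,E); sL=2, sR=25/16; mL=41/16, mR=57/32; mL+mR=139/32 → advance +1; mR−mL=-25/32 → turn -1·90°
n=4: pose=(-2,-3,S); sL=40/29, sR=200/181; mL=9420/5249, mR=6520/5249; mL+mR=15940/5249 → advance +1; mR−mL=-100/181 → turn -1·90°
n=5: pose=(-2,-4,W); sL=100/101, sR=20/17; mL=2870/1717, mR=1860/1717; mL+mR=4730/1717 → advance +1; mR−mL=-10/17 → turn -1·90°
n=6: pose=(-3,-4,N); sL=200/157, sR=200/117; mL=43100/18369, mR=27400/18369; mL+mR=23500/6123 → advance +1; mR−mL=-100/117 → turn -1·90°
n=7: pose=(-3,-3,E); sL=2, sR=25/16; mL=41/16, mR=57/32; mL+mR=139/32 → advance +1; mR−mL=-25/32 → turn -1·90°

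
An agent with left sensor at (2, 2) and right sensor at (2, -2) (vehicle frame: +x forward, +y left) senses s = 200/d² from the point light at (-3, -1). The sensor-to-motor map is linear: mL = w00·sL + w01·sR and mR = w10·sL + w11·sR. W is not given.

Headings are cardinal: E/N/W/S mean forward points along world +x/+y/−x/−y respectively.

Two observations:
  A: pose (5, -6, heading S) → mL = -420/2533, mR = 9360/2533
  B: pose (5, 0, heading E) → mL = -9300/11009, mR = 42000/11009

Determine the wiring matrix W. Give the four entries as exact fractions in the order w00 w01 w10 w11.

obs A: pose=(5,-6,S) → sL=200/149, sR=40/17, mL=-420/2533, mR=9360/2533
obs B: pose=(5,0,E) → sL=200/109, sR=200/101, mL=-9300/11009, mR=42000/11009
sensor matrix S = [[200/149, 40/17], [200/109, 200/101]]; det S = -46272000/27885797
solve [mL_A; mL_B] = S·[w00; w01] and [mR_A; mR_B] = S·[w10; w11]:
  w00 = -1, w01 = 1/2, w10 = 1, w11 = 1

-1 1/2 1 1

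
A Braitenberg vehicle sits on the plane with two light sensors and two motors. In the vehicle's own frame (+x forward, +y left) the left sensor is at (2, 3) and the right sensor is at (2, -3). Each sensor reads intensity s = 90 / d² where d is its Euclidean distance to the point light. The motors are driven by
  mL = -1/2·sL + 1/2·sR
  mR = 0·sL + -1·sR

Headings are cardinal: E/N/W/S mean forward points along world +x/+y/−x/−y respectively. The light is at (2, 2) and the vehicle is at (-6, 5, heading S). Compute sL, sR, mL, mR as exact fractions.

45/13 45/61 -1080/793 -45/61

left sensor world pos  = (-3, 3); dL² = 26
right sensor world pos = (-9, 3); dR² = 122
sL = 90/26 = 45/13
sR = 90/122 = 45/61
mL = -1/2·sL + 1/2·sR = -1080/793
mR = 0·sL + -1·sR = -45/61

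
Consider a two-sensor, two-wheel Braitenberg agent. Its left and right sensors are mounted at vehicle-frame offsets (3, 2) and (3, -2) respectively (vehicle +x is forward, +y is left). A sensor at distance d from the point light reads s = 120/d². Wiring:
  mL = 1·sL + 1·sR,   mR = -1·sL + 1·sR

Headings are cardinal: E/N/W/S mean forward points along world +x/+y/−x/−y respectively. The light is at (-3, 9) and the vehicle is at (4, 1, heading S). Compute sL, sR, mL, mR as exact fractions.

60/101 60/73 10440/7373 1680/7373

left sensor world pos  = (6, -2); dL² = 202
right sensor world pos = (2, -2); dR² = 146
sL = 120/202 = 60/101
sR = 120/146 = 60/73
mL = 1·sL + 1·sR = 10440/7373
mR = -1·sL + 1·sR = 1680/7373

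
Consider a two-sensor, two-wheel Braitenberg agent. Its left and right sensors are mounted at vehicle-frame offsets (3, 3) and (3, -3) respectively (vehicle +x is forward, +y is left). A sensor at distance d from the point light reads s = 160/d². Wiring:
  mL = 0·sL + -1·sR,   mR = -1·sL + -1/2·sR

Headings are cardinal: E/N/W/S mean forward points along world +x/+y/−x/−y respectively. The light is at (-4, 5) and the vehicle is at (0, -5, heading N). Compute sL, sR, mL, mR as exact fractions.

left sensor world pos  = (-3, -2); dL² = 50
right sensor world pos = (3, -2); dR² = 98
sL = 160/50 = 16/5
sR = 160/98 = 80/49
mL = 0·sL + -1·sR = -80/49
mR = -1·sL + -1/2·sR = -984/245

16/5 80/49 -80/49 -984/245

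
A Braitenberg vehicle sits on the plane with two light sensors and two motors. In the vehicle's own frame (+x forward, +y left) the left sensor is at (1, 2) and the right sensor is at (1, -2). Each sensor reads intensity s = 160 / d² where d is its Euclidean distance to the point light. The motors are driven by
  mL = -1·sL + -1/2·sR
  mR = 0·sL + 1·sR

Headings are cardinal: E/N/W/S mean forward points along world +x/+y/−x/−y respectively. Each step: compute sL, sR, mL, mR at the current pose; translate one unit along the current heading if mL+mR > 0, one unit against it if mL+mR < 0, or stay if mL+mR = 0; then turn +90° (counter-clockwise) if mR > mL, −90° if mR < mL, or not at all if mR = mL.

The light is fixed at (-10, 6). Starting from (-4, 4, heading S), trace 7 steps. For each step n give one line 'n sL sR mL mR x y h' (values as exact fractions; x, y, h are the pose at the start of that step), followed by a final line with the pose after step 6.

0 160/73 32/5 -1968/365 32/5 -4 4 S
1 16/5 80/37 -792/185 80/37 -4 3 E
2 160/13 160/53 -9520/689 160/53 -5 3 N
3 40/13 8 -92/13 8 -5 2 W
4 160/61 160/29 -9520/1769 160/29 -6 2 S
5 80/17 80/37 -3640/629 80/37 -6 1 E
6 160/17 160/41 -7920/697 160/41 -7 1 N
final -7 0 W

n=0: pose=(-4,4,S); sL=160/73, sR=32/5; mL=-1968/365, mR=32/5; mL+mR=368/365 → advance +1; mR−mL=4304/365 → turn +1·90°
n=1: pose=(-4,3,E); sL=16/5, sR=80/37; mL=-792/185, mR=80/37; mL+mR=-392/185 → advance -1; mR−mL=1192/185 → turn +1·90°
n=2: pose=(-5,3,N); sL=160/13, sR=160/53; mL=-9520/689, mR=160/53; mL+mR=-7440/689 → advance -1; mR−mL=11600/689 → turn +1·90°
n=3: pose=(-5,2,W); sL=40/13, sR=8; mL=-92/13, mR=8; mL+mR=12/13 → advance +1; mR−mL=196/13 → turn +1·90°
n=4: pose=(-6,2,S); sL=160/61, sR=160/29; mL=-9520/1769, mR=160/29; mL+mR=240/1769 → advance +1; mR−mL=19280/1769 → turn +1·90°
n=5: pose=(-6,1,E); sL=80/17, sR=80/37; mL=-3640/629, mR=80/37; mL+mR=-2280/629 → advance -1; mR−mL=5000/629 → turn +1·90°
n=6: pose=(-7,1,N); sL=160/17, sR=160/41; mL=-7920/697, mR=160/41; mL+mR=-5200/697 → advance -1; mR−mL=10640/697 → turn +1·90°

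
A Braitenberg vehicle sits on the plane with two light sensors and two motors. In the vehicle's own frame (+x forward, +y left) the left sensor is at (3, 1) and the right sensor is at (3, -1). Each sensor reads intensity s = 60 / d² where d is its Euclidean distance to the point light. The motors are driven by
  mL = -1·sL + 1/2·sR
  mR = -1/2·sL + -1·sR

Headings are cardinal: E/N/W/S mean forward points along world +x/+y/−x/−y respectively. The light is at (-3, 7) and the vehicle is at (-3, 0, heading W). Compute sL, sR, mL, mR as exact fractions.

60/73 4/3 -34/219 -382/219

left sensor world pos  = (-6, -1); dL² = 73
right sensor world pos = (-6, 1); dR² = 45
sL = 60/73 = 60/73
sR = 60/45 = 4/3
mL = -1·sL + 1/2·sR = -34/219
mR = -1/2·sL + -1·sR = -382/219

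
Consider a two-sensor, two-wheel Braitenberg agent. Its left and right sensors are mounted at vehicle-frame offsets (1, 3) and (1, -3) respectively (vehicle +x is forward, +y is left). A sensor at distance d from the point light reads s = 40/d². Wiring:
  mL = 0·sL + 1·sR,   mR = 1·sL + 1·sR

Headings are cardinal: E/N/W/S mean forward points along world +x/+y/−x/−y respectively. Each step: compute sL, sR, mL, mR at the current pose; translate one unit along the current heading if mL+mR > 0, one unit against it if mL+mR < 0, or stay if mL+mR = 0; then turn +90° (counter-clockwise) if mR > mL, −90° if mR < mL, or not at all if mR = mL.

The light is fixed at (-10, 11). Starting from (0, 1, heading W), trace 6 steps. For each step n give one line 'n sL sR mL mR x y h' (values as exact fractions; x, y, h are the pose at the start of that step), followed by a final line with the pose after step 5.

n=0: pose=(0,1,W); sL=4/25, sR=4/13; mL=4/13, mR=152/325; mL+mR=252/325 → advance +1; mR−mL=4/25 → turn +1·90°
n=1: pose=(-1,1,S); sL=8/53, sR=40/157; mL=40/157, mR=3376/8321; mL+mR=5496/8321 → advance +1; mR−mL=8/53 → turn +1·90°
n=2: pose=(-1,0,E); sL=10/41, sR=5/37; mL=5/37, mR=575/1517; mL+mR=780/1517 → advance +1; mR−mL=10/41 → turn +1·90°
n=3: pose=(0,0,N); sL=40/149, sR=40/269; mL=40/269, mR=16720/40081; mL+mR=22680/40081 → advance +1; mR−mL=40/149 → turn +1·90°
n=4: pose=(0,1,W); sL=4/25, sR=4/13; mL=4/13, mR=152/325; mL+mR=252/325 → advance +1; mR−mL=4/25 → turn +1·90°
n=5: pose=(-1,1,S); sL=8/53, sR=40/157; mL=40/157, mR=3376/8321; mL+mR=5496/8321 → advance +1; mR−mL=8/53 → turn +1·90°

0 4/25 4/13 4/13 152/325 0 1 W
1 8/53 40/157 40/157 3376/8321 -1 1 S
2 10/41 5/37 5/37 575/1517 -1 0 E
3 40/149 40/269 40/269 16720/40081 0 0 N
4 4/25 4/13 4/13 152/325 0 1 W
5 8/53 40/157 40/157 3376/8321 -1 1 S
final -1 0 E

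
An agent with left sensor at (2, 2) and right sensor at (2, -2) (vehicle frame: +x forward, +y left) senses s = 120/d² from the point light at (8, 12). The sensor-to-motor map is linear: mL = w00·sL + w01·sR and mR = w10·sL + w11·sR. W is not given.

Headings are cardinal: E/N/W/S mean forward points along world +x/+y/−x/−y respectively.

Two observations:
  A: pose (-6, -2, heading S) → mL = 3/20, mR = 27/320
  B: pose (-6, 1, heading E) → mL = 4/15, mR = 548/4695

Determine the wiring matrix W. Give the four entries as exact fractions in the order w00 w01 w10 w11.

1/2 0 -1/2 1

obs A: pose=(-6,-2,S) → sL=3/10, sR=15/64, mL=3/20, mR=27/320
obs B: pose=(-6,1,E) → sL=8/15, sR=120/313, mL=4/15, mR=548/4695
sensor matrix S = [[3/10, 15/64], [8/15, 120/313]]; det S = -25/2504
solve [mL_A; mL_B] = S·[w00; w01] and [mR_A; mR_B] = S·[w10; w11]:
  w00 = 1/2, w01 = 0, w10 = -1/2, w11 = 1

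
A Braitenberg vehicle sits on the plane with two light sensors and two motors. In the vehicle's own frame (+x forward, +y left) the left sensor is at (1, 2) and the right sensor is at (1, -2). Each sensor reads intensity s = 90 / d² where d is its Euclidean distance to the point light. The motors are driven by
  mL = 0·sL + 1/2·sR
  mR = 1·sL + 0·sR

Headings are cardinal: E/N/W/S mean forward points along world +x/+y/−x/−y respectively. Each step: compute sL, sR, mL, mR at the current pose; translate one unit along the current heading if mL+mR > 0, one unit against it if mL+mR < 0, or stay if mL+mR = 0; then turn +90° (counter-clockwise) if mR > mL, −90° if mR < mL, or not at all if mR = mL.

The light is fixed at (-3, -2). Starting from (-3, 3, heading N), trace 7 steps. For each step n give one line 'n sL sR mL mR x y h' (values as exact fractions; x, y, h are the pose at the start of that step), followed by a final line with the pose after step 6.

0 9/4 9/4 9/8 9/4 -3 3 N
1 90/17 18/13 9/13 90/17 -3 4 W
2 45/13 45/17 45/34 45/13 -4 4 S
3 90/49 10 5 90/49 -4 3 E
4 9/2 9/2 9/4 9/2 -3 3 S
5 90/37 18 9 90/37 -3 2 E
6 5 9 9/2 5 -2 2 S
final -2 1 E

n=0: pose=(-3,3,N); sL=9/4, sR=9/4; mL=9/8, mR=9/4; mL+mR=27/8 → advance +1; mR−mL=9/8 → turn +1·90°
n=1: pose=(-3,4,W); sL=90/17, sR=18/13; mL=9/13, mR=90/17; mL+mR=1323/221 → advance +1; mR−mL=1017/221 → turn +1·90°
n=2: pose=(-4,4,S); sL=45/13, sR=45/17; mL=45/34, mR=45/13; mL+mR=2115/442 → advance +1; mR−mL=945/442 → turn +1·90°
n=3: pose=(-4,3,E); sL=90/49, sR=10; mL=5, mR=90/49; mL+mR=335/49 → advance +1; mR−mL=-155/49 → turn -1·90°
n=4: pose=(-3,3,S); sL=9/2, sR=9/2; mL=9/4, mR=9/2; mL+mR=27/4 → advance +1; mR−mL=9/4 → turn +1·90°
n=5: pose=(-3,2,E); sL=90/37, sR=18; mL=9, mR=90/37; mL+mR=423/37 → advance +1; mR−mL=-243/37 → turn -1·90°
n=6: pose=(-2,2,S); sL=5, sR=9; mL=9/2, mR=5; mL+mR=19/2 → advance +1; mR−mL=1/2 → turn +1·90°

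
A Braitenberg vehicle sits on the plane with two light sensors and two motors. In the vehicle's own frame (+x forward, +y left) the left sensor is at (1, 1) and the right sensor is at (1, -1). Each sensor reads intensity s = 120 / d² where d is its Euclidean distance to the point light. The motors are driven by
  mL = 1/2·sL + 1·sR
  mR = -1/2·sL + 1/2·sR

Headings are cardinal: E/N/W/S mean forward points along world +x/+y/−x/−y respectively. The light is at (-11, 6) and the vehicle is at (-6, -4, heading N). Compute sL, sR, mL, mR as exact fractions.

left sensor world pos  = (-7, -3); dL² = 97
right sensor world pos = (-5, -3); dR² = 117
sL = 120/97 = 120/97
sR = 120/117 = 40/39
mL = 1/2·sL + 1·sR = 6220/3783
mR = -1/2·sL + 1/2·sR = -400/3783

120/97 40/39 6220/3783 -400/3783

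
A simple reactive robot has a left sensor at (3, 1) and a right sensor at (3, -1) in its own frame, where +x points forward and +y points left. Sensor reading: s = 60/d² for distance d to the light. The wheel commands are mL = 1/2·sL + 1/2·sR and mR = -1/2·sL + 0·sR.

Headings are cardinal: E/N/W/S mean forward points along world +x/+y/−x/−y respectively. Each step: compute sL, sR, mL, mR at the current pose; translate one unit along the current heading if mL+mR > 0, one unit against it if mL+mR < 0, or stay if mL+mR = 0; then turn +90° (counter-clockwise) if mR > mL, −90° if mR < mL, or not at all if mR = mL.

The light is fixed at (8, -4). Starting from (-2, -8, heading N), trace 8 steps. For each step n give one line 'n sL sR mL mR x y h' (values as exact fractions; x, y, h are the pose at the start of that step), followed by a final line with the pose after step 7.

n=0: pose=(-2,-8,N); sL=30/61, sR=30/41; mL=1530/2501, mR=-15/61; mL+mR=15/41 → advance +1; mR−mL=-2145/2501 → turn -1·90°
n=1: pose=(-2,-7,E); sL=60/53, sR=12/13; mL=708/689, mR=-30/53; mL+mR=6/13 → advance +1; mR−mL=-1098/689 → turn -1·90°
n=2: pose=(-1,-7,S); sL=3/5, sR=15/34; mL=177/340, mR=-3/10; mL+mR=15/68 → advance +1; mR−mL=-279/340 → turn -1·90°
n=3: pose=(-1,-8,W); sL=60/169, sR=20/51; mL=3220/8619, mR=-30/169; mL+mR=10/51 → advance +1; mR−mL=-4750/8619 → turn -1·90°
n=4: pose=(-2,-8,N); sL=30/61, sR=30/41; mL=1530/2501, mR=-15/61; mL+mR=15/41 → advance +1; mR−mL=-2145/2501 → turn -1·90°
n=5: pose=(-2,-7,E); sL=60/53, sR=12/13; mL=708/689, mR=-30/53; mL+mR=6/13 → advance +1; mR−mL=-1098/689 → turn -1·90°
n=6: pose=(-1,-7,S); sL=3/5, sR=15/34; mL=177/340, mR=-3/10; mL+mR=15/68 → advance +1; mR−mL=-279/340 → turn -1·90°
n=7: pose=(-1,-8,W); sL=60/169, sR=20/51; mL=3220/8619, mR=-30/169; mL+mR=10/51 → advance +1; mR−mL=-4750/8619 → turn -1·90°

0 30/61 30/41 1530/2501 -15/61 -2 -8 N
1 60/53 12/13 708/689 -30/53 -2 -7 E
2 3/5 15/34 177/340 -3/10 -1 -7 S
3 60/169 20/51 3220/8619 -30/169 -1 -8 W
4 30/61 30/41 1530/2501 -15/61 -2 -8 N
5 60/53 12/13 708/689 -30/53 -2 -7 E
6 3/5 15/34 177/340 -3/10 -1 -7 S
7 60/169 20/51 3220/8619 -30/169 -1 -8 W
final -2 -8 N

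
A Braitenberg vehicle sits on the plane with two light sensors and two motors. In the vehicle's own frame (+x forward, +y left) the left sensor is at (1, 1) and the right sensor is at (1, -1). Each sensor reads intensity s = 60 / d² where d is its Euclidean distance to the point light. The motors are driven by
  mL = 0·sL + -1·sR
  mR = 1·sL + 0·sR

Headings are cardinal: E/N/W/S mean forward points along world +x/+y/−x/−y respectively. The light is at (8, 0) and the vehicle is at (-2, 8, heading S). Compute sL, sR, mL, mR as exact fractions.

left sensor world pos  = (-1, 7); dL² = 130
right sensor world pos = (-3, 7); dR² = 170
sL = 60/130 = 6/13
sR = 60/170 = 6/17
mL = 0·sL + -1·sR = -6/17
mR = 1·sL + 0·sR = 6/13

6/13 6/17 -6/17 6/13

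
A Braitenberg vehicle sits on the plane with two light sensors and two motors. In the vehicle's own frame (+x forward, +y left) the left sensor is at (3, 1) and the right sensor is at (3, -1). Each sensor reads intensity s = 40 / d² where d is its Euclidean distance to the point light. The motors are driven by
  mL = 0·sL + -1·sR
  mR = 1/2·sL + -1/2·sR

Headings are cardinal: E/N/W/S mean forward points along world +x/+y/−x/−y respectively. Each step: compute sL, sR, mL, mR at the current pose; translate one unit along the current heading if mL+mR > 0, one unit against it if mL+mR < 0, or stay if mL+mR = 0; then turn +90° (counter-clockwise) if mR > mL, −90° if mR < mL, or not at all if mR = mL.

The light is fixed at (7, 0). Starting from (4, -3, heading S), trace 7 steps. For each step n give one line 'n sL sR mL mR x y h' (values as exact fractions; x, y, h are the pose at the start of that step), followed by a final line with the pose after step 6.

0 1 10/13 -10/13 3/26 4 -3 S
1 40 40/9 -40/9 160/9 4 -2 E
2 4 20 -20 -8 5 -2 N
3 40/41 40/29 -40/29 -240/1189 5 -3 W
4 10/9 1 -1 1/18 6 -3 S
5 8 40/13 -40/13 32/13 6 -2 E
6 4 20 -20 -8 5 -2 N
final 5 -3 W

n=0: pose=(4,-3,S); sL=1, sR=10/13; mL=-10/13, mR=3/26; mL+mR=-17/26 → advance -1; mR−mL=23/26 → turn +1·90°
n=1: pose=(4,-2,E); sL=40, sR=40/9; mL=-40/9, mR=160/9; mL+mR=40/3 → advance +1; mR−mL=200/9 → turn +1·90°
n=2: pose=(5,-2,N); sL=4, sR=20; mL=-20, mR=-8; mL+mR=-28 → advance -1; mR−mL=12 → turn +1·90°
n=3: pose=(5,-3,W); sL=40/41, sR=40/29; mL=-40/29, mR=-240/1189; mL+mR=-1880/1189 → advance -1; mR−mL=1400/1189 → turn +1·90°
n=4: pose=(6,-3,S); sL=10/9, sR=1; mL=-1, mR=1/18; mL+mR=-17/18 → advance -1; mR−mL=19/18 → turn +1·90°
n=5: pose=(6,-2,E); sL=8, sR=40/13; mL=-40/13, mR=32/13; mL+mR=-8/13 → advance -1; mR−mL=72/13 → turn +1·90°
n=6: pose=(5,-2,N); sL=4, sR=20; mL=-20, mR=-8; mL+mR=-28 → advance -1; mR−mL=12 → turn +1·90°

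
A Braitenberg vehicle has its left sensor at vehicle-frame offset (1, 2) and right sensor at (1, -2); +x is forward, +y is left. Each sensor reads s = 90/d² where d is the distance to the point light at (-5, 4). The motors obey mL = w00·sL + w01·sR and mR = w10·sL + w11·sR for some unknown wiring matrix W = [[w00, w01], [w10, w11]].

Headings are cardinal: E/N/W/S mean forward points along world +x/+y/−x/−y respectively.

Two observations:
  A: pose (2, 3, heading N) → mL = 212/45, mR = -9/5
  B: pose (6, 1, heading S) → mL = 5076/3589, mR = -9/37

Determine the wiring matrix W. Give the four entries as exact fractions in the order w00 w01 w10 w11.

1 1 -1/2 0

obs A: pose=(2,3,N) → sL=18/5, sR=10/9, mL=212/45, mR=-9/5
obs B: pose=(6,1,S) → sL=18/37, sR=90/97, mL=5076/3589, mR=-9/37
sensor matrix S = [[18/5, 10/9], [18/37, 90/97]]; det S = 10048/3589
solve [mL_A; mL_B] = S·[w00; w01] and [mR_A; mR_B] = S·[w10; w11]:
  w00 = 1, w01 = 1, w10 = -1/2, w11 = 0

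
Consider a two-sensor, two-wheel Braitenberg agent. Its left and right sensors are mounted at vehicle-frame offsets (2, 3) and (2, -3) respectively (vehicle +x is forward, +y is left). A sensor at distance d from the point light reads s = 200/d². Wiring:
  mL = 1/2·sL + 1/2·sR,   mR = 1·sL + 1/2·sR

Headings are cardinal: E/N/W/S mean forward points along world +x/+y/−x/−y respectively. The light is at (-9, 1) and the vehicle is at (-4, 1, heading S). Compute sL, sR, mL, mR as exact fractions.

50/17 25 475/34 525/34

left sensor world pos  = (-1, -1); dL² = 68
right sensor world pos = (-7, -1); dR² = 8
sL = 200/68 = 50/17
sR = 200/8 = 25
mL = 1/2·sL + 1/2·sR = 475/34
mR = 1·sL + 1/2·sR = 525/34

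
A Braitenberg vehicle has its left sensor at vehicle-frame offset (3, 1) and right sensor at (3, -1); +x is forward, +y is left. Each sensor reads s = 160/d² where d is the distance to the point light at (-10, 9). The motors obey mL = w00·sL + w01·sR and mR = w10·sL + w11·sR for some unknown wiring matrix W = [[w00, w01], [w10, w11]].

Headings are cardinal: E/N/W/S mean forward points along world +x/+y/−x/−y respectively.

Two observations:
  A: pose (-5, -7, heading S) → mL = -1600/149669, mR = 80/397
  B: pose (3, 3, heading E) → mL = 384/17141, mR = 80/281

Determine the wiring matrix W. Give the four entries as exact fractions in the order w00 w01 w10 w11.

obs A: pose=(-5,-7,S) → sL=160/397, sR=160/377, mL=-1600/149669, mR=80/397
obs B: pose=(3,3,E) → sL=160/281, sR=32/61, mL=384/17141, mR=80/281
sensor matrix S = [[160/397, 160/377], [160/281, 32/61]]; det S = -77557760/2565476329
solve [mL_A; mL_B] = S·[w00; w01] and [mR_A; mR_B] = S·[w10; w11]:
  w00 = 1/2, w01 = -1/2, w10 = 1/2, w11 = 0

1/2 -1/2 1/2 0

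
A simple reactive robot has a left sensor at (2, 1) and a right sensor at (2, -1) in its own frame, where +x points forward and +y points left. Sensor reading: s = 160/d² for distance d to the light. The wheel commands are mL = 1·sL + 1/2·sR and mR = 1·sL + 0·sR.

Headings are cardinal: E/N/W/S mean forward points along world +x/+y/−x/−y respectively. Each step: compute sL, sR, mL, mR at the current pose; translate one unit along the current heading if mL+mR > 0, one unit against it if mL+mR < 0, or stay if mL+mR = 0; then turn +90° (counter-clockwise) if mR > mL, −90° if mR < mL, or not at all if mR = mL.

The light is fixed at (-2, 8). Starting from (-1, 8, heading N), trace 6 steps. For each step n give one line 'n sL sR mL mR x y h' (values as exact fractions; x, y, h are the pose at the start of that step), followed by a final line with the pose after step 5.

n=0: pose=(-1,8,N); sL=40, sR=20; mL=50, mR=40; mL+mR=90 → advance +1; mR−mL=-10 → turn -1·90°
n=1: pose=(-1,9,E); sL=160/13, sR=160/9; mL=2480/117, mR=160/13; mL+mR=3920/117 → advance +1; mR−mL=-80/9 → turn -1·90°
n=2: pose=(0,9,S); sL=16, sR=80; mL=56, mR=16; mL+mR=72 → advance +1; mR−mL=-40 → turn -1·90°
n=3: pose=(0,8,W); sL=160, sR=160; mL=240, mR=160; mL+mR=400 → advance +1; mR−mL=-80 → turn -1·90°
n=4: pose=(-1,8,N); sL=40, sR=20; mL=50, mR=40; mL+mR=90 → advance +1; mR−mL=-10 → turn -1·90°
n=5: pose=(-1,9,E); sL=160/13, sR=160/9; mL=2480/117, mR=160/13; mL+mR=3920/117 → advance +1; mR−mL=-80/9 → turn -1·90°

0 40 20 50 40 -1 8 N
1 160/13 160/9 2480/117 160/13 -1 9 E
2 16 80 56 16 0 9 S
3 160 160 240 160 0 8 W
4 40 20 50 40 -1 8 N
5 160/13 160/9 2480/117 160/13 -1 9 E
final 0 9 S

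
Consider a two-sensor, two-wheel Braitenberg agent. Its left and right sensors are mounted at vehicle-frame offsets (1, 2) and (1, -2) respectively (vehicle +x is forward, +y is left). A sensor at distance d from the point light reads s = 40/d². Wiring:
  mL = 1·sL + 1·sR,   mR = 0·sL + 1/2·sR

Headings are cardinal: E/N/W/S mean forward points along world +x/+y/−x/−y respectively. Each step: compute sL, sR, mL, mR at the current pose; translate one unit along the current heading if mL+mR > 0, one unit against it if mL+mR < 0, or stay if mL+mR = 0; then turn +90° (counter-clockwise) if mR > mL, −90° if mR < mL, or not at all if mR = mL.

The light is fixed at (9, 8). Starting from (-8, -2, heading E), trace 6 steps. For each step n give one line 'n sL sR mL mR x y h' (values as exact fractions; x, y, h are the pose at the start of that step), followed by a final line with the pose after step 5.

n=0: pose=(-8,-2,E); sL=1/8, sR=1/10; mL=9/40, mR=1/20; mL+mR=11/40 → advance +1; mR−mL=-7/40 → turn -1·90°
n=1: pose=(-7,-2,S); sL=40/317, sR=8/89; mL=6096/28213, mR=4/89; mL+mR=7364/28213 → advance +1; mR−mL=-4828/28213 → turn -1·90°
n=2: pose=(-7,-3,W); sL=20/229, sR=4/37; mL=1656/8473, mR=2/37; mL+mR=2114/8473 → advance +1; mR−mL=-1198/8473 → turn -1·90°
n=3: pose=(-8,-3,N); sL=40/461, sR=8/65; mL=6288/29965, mR=4/65; mL+mR=8132/29965 → advance +1; mR−mL=-4444/29965 → turn -1·90°
n=4: pose=(-8,-2,E); sL=1/8, sR=1/10; mL=9/40, mR=1/20; mL+mR=11/40 → advance +1; mR−mL=-7/40 → turn -1·90°
n=5: pose=(-7,-2,S); sL=40/317, sR=8/89; mL=6096/28213, mR=4/89; mL+mR=7364/28213 → advance +1; mR−mL=-4828/28213 → turn -1·90°

0 1/8 1/10 9/40 1/20 -8 -2 E
1 40/317 8/89 6096/28213 4/89 -7 -2 S
2 20/229 4/37 1656/8473 2/37 -7 -3 W
3 40/461 8/65 6288/29965 4/65 -8 -3 N
4 1/8 1/10 9/40 1/20 -8 -2 E
5 40/317 8/89 6096/28213 4/89 -7 -2 S
final -7 -3 W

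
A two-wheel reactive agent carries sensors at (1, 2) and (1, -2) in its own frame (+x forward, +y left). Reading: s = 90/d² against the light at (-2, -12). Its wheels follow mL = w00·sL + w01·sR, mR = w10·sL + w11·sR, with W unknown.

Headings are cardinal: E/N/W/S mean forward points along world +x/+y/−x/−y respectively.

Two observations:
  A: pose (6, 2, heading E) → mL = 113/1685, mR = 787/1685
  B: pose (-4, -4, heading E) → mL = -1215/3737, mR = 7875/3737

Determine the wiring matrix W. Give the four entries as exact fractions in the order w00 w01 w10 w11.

1 -1/2 1 1/2

obs A: pose=(6,2,E) → sL=90/337, sR=2/5, mL=113/1685, mR=787/1685
obs B: pose=(-4,-4,E) → sL=90/101, sR=90/37, mL=-1215/3737, mR=7875/3737
sensor matrix S = [[90/337, 2/5], [90/101, 90/37]]; det S = 369216/1259369
solve [mL_A; mL_B] = S·[w00; w01] and [mR_A; mR_B] = S·[w10; w11]:
  w00 = 1, w01 = -1/2, w10 = 1, w11 = 1/2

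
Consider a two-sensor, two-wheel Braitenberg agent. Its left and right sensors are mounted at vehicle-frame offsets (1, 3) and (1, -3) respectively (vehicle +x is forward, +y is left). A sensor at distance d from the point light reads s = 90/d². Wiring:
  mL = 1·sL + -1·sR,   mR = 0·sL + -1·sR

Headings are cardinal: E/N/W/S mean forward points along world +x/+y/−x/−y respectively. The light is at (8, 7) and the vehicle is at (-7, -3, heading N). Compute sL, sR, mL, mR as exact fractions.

2/9 2/5 -8/45 -2/5

left sensor world pos  = (-10, -2); dL² = 405
right sensor world pos = (-4, -2); dR² = 225
sL = 90/405 = 2/9
sR = 90/225 = 2/5
mL = 1·sL + -1·sR = -8/45
mR = 0·sL + -1·sR = -2/5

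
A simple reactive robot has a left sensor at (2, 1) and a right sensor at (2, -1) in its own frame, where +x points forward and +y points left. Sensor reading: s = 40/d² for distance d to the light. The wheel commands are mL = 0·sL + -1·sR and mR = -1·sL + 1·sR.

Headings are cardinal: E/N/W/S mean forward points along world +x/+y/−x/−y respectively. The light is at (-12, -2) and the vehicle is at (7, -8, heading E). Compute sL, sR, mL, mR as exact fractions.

left sensor world pos  = (9, -7); dL² = 466
right sensor world pos = (9, -9); dR² = 490
sL = 40/466 = 20/233
sR = 40/490 = 4/49
mL = 0·sL + -1·sR = -4/49
mR = -1·sL + 1·sR = -48/11417

20/233 4/49 -4/49 -48/11417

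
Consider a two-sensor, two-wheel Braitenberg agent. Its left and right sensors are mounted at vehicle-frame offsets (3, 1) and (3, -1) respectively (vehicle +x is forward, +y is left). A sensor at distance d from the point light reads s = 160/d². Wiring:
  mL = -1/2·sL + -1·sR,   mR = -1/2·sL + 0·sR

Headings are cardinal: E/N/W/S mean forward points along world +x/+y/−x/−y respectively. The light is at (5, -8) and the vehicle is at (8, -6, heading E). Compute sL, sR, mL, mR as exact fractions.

32/9 160/37 -2032/333 -16/9

left sensor world pos  = (11, -5); dL² = 45
right sensor world pos = (11, -7); dR² = 37
sL = 160/45 = 32/9
sR = 160/37 = 160/37
mL = -1/2·sL + -1·sR = -2032/333
mR = -1/2·sL + 0·sR = -16/9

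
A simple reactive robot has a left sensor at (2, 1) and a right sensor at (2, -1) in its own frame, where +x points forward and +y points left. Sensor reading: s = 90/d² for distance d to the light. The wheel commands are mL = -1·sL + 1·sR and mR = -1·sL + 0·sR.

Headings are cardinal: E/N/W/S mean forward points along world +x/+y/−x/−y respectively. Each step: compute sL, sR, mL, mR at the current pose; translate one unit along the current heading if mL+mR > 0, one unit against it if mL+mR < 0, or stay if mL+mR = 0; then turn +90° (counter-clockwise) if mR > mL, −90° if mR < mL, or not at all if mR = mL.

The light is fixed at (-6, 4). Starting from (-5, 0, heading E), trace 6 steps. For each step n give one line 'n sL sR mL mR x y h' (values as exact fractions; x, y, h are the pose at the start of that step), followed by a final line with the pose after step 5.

n=0: pose=(-5,0,E); sL=5, sR=45/17; mL=-40/17, mR=-5; mL+mR=-125/17 → advance -1; mR−mL=-45/17 → turn -1·90°
n=1: pose=(-6,0,S); sL=90/37, sR=90/37; mL=0, mR=-90/37; mL+mR=-90/37 → advance -1; mR−mL=-90/37 → turn -1·90°
n=2: pose=(-6,1,W); sL=9/2, sR=45/4; mL=27/4, mR=-9/2; mL+mR=9/4 → advance +1; mR−mL=-45/4 → turn -1·90°
n=3: pose=(-7,1,N); sL=18, sR=90; mL=72, mR=-18; mL+mR=54 → advance +1; mR−mL=-90 → turn -1·90°
n=4: pose=(-7,2,E); sL=45, sR=9; mL=-36, mR=-45; mL+mR=-81 → advance -1; mR−mL=-9 → turn -1·90°
n=5: pose=(-8,2,S); sL=90/17, sR=18/5; mL=-144/85, mR=-90/17; mL+mR=-594/85 → advance -1; mR−mL=-18/5 → turn -1·90°

0 5 45/17 -40/17 -5 -5 0 E
1 90/37 90/37 0 -90/37 -6 0 S
2 9/2 45/4 27/4 -9/2 -6 1 W
3 18 90 72 -18 -7 1 N
4 45 9 -36 -45 -7 2 E
5 90/17 18/5 -144/85 -90/17 -8 2 S
final -8 3 W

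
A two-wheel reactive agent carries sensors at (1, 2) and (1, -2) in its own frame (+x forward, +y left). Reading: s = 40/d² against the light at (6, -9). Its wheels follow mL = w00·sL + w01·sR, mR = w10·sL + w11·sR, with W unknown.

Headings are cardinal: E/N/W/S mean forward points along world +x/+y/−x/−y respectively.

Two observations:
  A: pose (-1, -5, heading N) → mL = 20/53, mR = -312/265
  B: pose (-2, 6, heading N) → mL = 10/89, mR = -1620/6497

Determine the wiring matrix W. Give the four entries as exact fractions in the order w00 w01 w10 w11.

1 0 -1 -1

obs A: pose=(-1,-5,N) → sL=20/53, sR=4/5, mL=20/53, mR=-312/265
obs B: pose=(-2,6,N) → sL=10/89, sR=10/73, mL=10/89, mR=-1620/6497
sensor matrix S = [[20/53, 4/5], [10/89, 10/73]]; det S = -13152/344341
solve [mL_A; mL_B] = S·[w00; w01] and [mR_A; mR_B] = S·[w10; w11]:
  w00 = 1, w01 = 0, w10 = -1, w11 = -1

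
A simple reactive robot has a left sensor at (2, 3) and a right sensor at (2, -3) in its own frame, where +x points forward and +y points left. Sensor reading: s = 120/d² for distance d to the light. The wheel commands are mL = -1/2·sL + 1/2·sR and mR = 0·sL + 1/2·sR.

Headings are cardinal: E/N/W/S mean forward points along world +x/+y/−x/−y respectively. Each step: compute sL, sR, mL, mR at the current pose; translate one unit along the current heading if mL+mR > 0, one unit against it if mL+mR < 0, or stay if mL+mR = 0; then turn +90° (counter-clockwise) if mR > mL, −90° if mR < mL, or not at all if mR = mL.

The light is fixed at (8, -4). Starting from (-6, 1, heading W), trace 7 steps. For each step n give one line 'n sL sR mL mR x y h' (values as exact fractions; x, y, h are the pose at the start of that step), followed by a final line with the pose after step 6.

0 6/13 3/8 -9/208 3/16 -6 1 W
1 40/51 40/111 -400/1887 20/111 -7 1 S
2 12/25 60/89 216/2225 30/89 -7 2 E
3 120/353 24/37 2016/13061 12/37 -6 2 N
4 15/34 30/89 -315/6052 15/89 -6 3 W
5 120/169 120/349 -10800/58981 60/349 -7 3 S
6 12/29 60/97 288/2813 30/97 -7 4 E
final -6 4 N

n=0: pose=(-6,1,W); sL=6/13, sR=3/8; mL=-9/208, mR=3/16; mL+mR=15/104 → advance +1; mR−mL=3/13 → turn +1·90°
n=1: pose=(-7,1,S); sL=40/51, sR=40/111; mL=-400/1887, mR=20/111; mL+mR=-20/629 → advance -1; mR−mL=20/51 → turn +1·90°
n=2: pose=(-7,2,E); sL=12/25, sR=60/89; mL=216/2225, mR=30/89; mL+mR=966/2225 → advance +1; mR−mL=6/25 → turn +1·90°
n=3: pose=(-6,2,N); sL=120/353, sR=24/37; mL=2016/13061, mR=12/37; mL+mR=6252/13061 → advance +1; mR−mL=60/353 → turn +1·90°
n=4: pose=(-6,3,W); sL=15/34, sR=30/89; mL=-315/6052, mR=15/89; mL+mR=705/6052 → advance +1; mR−mL=15/68 → turn +1·90°
n=5: pose=(-7,3,S); sL=120/169, sR=120/349; mL=-10800/58981, mR=60/349; mL+mR=-660/58981 → advance -1; mR−mL=60/169 → turn +1·90°
n=6: pose=(-7,4,E); sL=12/29, sR=60/97; mL=288/2813, mR=30/97; mL+mR=1158/2813 → advance +1; mR−mL=6/29 → turn +1·90°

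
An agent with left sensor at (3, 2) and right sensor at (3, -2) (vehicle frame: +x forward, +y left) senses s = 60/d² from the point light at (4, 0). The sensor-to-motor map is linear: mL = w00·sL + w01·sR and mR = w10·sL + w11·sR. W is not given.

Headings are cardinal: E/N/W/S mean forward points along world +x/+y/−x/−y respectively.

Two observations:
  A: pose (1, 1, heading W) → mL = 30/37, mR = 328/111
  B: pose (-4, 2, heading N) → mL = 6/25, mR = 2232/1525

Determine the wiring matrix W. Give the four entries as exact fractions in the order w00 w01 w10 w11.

obs A: pose=(1,1,W) → sL=60/37, sR=4/3, mL=30/37, mR=328/111
obs B: pose=(-4,2,N) → sL=12/25, sR=60/61, mL=6/25, mR=2232/1525
sensor matrix S = [[60/37, 4/3], [12/25, 60/61]]; det S = 53888/56425
solve [mL_A; mL_B] = S·[w00; w01] and [mR_A; mR_B] = S·[w10; w11]:
  w00 = 1/2, w01 = 0, w10 = 1, w11 = 1

1/2 0 1 1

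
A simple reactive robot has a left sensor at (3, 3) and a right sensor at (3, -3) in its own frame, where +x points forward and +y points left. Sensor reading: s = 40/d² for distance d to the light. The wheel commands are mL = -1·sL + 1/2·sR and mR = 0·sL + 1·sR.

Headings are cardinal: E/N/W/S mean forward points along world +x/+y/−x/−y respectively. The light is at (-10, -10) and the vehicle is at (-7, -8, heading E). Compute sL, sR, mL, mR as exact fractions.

left sensor world pos  = (-4, -5); dL² = 61
right sensor world pos = (-4, -11); dR² = 37
sL = 40/61 = 40/61
sR = 40/37 = 40/37
mL = -1·sL + 1/2·sR = -260/2257
mR = 0·sL + 1·sR = 40/37

40/61 40/37 -260/2257 40/37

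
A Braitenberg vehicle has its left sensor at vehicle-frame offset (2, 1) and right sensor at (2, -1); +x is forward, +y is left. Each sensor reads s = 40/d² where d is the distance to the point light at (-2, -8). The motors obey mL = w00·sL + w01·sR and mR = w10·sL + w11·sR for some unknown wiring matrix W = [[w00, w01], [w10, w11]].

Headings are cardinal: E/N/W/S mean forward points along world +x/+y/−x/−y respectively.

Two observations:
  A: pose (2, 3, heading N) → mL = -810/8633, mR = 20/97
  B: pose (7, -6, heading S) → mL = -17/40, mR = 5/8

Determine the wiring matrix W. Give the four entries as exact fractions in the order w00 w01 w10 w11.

1/2 -1 0 1

obs A: pose=(2,3,N) → sL=20/89, sR=20/97, mL=-810/8633, mR=20/97
obs B: pose=(7,-6,S) → sL=2/5, sR=5/8, mL=-17/40, mR=5/8
sensor matrix S = [[20/89, 20/97], [2/5, 5/8]]; det S = 1001/17266
solve [mL_A; mL_B] = S·[w00; w01] and [mR_A; mR_B] = S·[w10; w11]:
  w00 = 1/2, w01 = -1, w10 = 0, w11 = 1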